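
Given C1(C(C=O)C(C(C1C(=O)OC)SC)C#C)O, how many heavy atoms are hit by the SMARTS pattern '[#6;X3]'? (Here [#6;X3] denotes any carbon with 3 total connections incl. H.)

2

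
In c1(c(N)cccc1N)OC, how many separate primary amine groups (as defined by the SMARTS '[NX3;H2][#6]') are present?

2

[NX3;H2][#6] is the SMARTS for a primary amine: a trivalent nitrogen with two H attached to carbon.
The molecule carries 2 separate instances of a primary amino group (-NH2) meeting every constraint; each maps to a distinct set of atoms, giving 2 matches.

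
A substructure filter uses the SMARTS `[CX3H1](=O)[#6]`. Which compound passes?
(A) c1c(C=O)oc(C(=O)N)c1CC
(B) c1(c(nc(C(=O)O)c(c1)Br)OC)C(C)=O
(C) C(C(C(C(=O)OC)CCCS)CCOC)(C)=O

[CX3H1](=O)[#6] describes an sp2 carbon with one H, double-bonded to O and single-bonded to carbon (an aldehyde).
(A) contains an aldehyde (-CHO), which satisfies every atom and bond constraint.
(B) has a carboxylic acid group (-C(=O)OH) but the carbonyl carbon has H0 and is bonded to O, not H1.
(C) has an acetyl/ketone group (-C(=O)CH3) but the carbonyl carbon has H0 (two carbon neighbours), not H1.
So the answer is (A).

A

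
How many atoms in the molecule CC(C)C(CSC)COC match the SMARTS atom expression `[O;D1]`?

0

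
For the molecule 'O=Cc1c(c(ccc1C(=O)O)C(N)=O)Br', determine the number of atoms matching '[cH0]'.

Check the 15 heavy atoms by environment: 4× c (aromatic, H0) → match; 2× c (aromatic, H1) → no; 2× C (H0) → no; 3× O (H0) → no; 1× O (H1) → no; 1× C (H1) → no; 1× Br (H0) → no; 1× N (H2) → no.
That gives 4 matching atoms.

4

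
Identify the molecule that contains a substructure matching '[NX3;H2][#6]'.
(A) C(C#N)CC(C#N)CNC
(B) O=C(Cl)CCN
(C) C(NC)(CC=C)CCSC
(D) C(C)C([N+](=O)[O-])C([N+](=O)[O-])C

B

[NX3;H2][#6] describes a trivalent nitrogen with two H attached to carbon (a primary amine).
(A) has a nitrile (-C#N) but the nitrogen is NX1 (triple-bonded), not NX3 with two H.
(B) contains a primary amino group (-NH2), which satisfies every atom and bond constraint.
(C) has an N-methylamino group (-NHCH3) but the nitrogen bears two carbons and only one H (H1), not H2.
(D) has a nitro group (-[N+](=O)[O-]) but the nitrogen is [N+] with no H, not NX3H2.
So the answer is (B).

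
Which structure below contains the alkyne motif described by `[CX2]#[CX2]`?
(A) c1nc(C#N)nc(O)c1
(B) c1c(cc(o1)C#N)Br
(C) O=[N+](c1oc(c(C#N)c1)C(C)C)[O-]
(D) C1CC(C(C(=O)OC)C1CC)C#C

[CX2]#[CX2] describes a carbon-carbon triple bond (an alkyne).
(A) has a nitrile (-C#N) but the triple bond is C#N, not C#C.
(B) has a nitrile (-C#N) but the triple bond is C#N, not C#C.
(C) has a nitrile (-C#N) but the triple bond is C#N, not C#C.
(D) contains an ethynyl group (-C#CH), which satisfies every atom and bond constraint.
So the answer is (D).

D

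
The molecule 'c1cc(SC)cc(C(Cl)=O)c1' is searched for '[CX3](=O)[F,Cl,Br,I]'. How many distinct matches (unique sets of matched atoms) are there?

1

[CX3](=O)[F,Cl,Br,I] is the SMARTS for an acyl halide: a carbonyl carbon bonded to a halogen.
Exactly one fragment in the molecule meets all constraints, giving 1 match.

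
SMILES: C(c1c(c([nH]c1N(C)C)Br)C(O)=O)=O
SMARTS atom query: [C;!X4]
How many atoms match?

2

The query [C;!X4] means: aliphatic carbon that does not have four total connections.
Check the 14 heavy atoms by environment: 1× n (aromatic, X3) → no; 4× c (aromatic, X3) → no; 2× C (X3) → match; 2× O (X1) → no; 1× O (X2) → no; 1× N (X3) → no; 2× C (X4) → no; 1× Br (X1) → no.
That gives 2 matching atoms.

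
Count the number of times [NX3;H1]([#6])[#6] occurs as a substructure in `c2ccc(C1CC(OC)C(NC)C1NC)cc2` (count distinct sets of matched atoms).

[NX3;H1]([#6])[#6] is the SMARTS for a secondary amine: a trivalent nitrogen with one H, bonded to two carbons.
The molecule carries 2 separate instances of an N-methylamino group (-NHCH3) meeting every constraint; each maps to a distinct set of atoms, giving 2 matches.

2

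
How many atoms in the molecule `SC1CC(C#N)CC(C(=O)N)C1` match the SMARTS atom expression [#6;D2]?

The query [#6;D2] means: any carbon bonded to exactly two heavy atoms.
Check the 12 heavy atoms by environment: 4× C (D2) → match; 4× C (D3) → no; 2× N (D1) → no; 1× S (D1) → no; 1× O (D1) → no.
That gives 4 matching atoms.

4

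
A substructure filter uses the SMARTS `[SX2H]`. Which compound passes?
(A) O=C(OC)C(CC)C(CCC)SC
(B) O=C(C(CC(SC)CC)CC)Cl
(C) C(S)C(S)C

[SX2H] describes an aliphatic sulfur with two connections, one being H (a thiol).
(A) has a methylthio ether (-SCH3) but the sulfur has H0 (bonded to two carbons), not H1.
(B) has a methylthio ether (-SCH3) but the sulfur has H0 (bonded to two carbons), not H1.
(C) contains a thiol (-SH), which satisfies every atom and bond constraint.
So the answer is (C).

C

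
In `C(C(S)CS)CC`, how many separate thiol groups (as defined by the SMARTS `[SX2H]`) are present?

2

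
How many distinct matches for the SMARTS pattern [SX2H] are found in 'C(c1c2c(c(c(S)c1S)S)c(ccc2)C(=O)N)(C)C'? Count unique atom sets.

3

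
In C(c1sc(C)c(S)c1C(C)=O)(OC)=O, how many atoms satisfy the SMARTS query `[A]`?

9

Check the 14 heavy atoms by environment: 1× s (aromatic) → no; 4× c (aromatic) → no; 5× C → match; 1× S → match; 3× O → match.
Summing the matching environments: 5 + 1 + 3 = 9 matching atoms.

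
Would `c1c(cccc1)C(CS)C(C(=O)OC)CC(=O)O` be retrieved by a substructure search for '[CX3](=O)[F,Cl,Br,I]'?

The pattern [CX3](=O)[F,Cl,Br,I] describes a carbonyl carbon bonded to a halogen — an acyl halide.
The closest candidate here is a carboxylic acid group (-C(=O)OH), but the carbonyl is bonded to -OH, not to a halogen. No other fragment satisfies the full query, so there is no match.

No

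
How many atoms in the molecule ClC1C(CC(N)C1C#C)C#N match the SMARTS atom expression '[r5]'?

The query [r5] means: r5 matches atoms in a five-membered ring.
Check the 11 heavy atoms by environment: 5× C (in 5-ring) → match; 1× Cl (acyclic) → no; 2× N (acyclic) → no; 3× C (acyclic) → no.
That gives 5 matching atoms.

5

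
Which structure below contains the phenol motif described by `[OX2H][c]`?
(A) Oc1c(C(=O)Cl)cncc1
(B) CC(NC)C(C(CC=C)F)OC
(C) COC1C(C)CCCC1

A

[OX2H][c] describes a hydroxyl oxygen attached to an aromatic carbon (a phenol).
(A) contains a hydroxyl group (-OH), which satisfies every atom and bond constraint.
(B) has a methoxy ether (-OCH3) but the oxygen has H0, not H1.
(C) has a methoxy ether (-OCH3) but the oxygen has H0, not H1.
So the answer is (A).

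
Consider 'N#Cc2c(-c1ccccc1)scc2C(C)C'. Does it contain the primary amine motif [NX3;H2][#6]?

No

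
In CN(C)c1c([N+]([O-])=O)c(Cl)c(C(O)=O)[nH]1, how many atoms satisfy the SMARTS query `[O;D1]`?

4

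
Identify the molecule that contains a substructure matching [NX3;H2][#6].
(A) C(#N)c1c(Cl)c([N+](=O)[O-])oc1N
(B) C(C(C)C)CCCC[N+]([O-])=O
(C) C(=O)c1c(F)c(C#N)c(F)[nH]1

[NX3;H2][#6] describes a trivalent nitrogen with two H attached to carbon (a primary amine).
(A) contains a primary amino group (-NH2), which satisfies every atom and bond constraint.
(B) has a nitro group (-[N+](=O)[O-]) but the nitrogen is [N+] with no H, not NX3H2.
(C) has a nitrile (-C#N) but the nitrogen is NX1 (triple-bonded), not NX3 with two H.
So the answer is (A).

A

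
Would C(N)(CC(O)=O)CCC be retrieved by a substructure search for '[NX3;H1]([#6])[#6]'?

No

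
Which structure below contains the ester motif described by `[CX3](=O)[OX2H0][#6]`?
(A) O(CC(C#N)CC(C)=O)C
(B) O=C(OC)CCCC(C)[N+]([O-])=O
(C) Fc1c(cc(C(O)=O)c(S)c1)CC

[CX3](=O)[OX2H0][#6] describes a carbonyl carbon bonded to an oxygen that is itself bonded to carbon (no H on that O) (an ester).
(A) has a methoxy ether (-OCH3) but the ether oxygen is not adjacent to a C=O carbon.
(B) contains a methyl-ester group (-C(=O)OCH3), which satisfies every atom and bond constraint.
(C) has a carboxylic acid group (-C(=O)OH) but the singly-bonded O carries H (OX2H1, not H0).
So the answer is (B).

B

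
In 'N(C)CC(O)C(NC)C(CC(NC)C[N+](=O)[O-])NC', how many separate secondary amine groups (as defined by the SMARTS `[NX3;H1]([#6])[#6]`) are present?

[NX3;H1]([#6])[#6] is the SMARTS for a secondary amine: a trivalent nitrogen with one H, bonded to two carbons.
The molecule carries 4 separate instances of an N-methylamino group (-NHCH3) meeting every constraint; each maps to a distinct set of atoms, giving 4 matches.

4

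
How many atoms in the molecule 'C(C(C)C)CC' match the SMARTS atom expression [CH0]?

The query [CH0] means: aliphatic carbon with no attached hydrogen.
Check the 6 heavy atoms by environment: 2× C (H2) → no; 1× C (H1) → no; 3× C (H3) → no.
No environment satisfies the query, so 0 matching atoms.

0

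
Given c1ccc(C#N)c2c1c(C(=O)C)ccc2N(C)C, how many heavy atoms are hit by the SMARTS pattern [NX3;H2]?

0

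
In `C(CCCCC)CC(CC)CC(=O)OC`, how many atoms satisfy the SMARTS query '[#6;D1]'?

Check the 15 heavy atoms by environment: 8× C (D2) → no; 2× C (D3) → no; 3× C (D1) → match; 1× O (D1) → no; 1× O (D2) → no.
That gives 3 matching atoms.

3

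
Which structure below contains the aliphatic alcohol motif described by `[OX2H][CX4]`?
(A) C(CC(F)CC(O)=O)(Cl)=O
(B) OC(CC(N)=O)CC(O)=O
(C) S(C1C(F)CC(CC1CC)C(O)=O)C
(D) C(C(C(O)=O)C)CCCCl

B

[OX2H][CX4] describes a hydroxyl oxygen bound to an sp3 (X4) carbon (an aliphatic alcohol).
(A) has a carboxylic acid group (-C(=O)OH) but the -OH is on a CX3 carbonyl carbon, not a CX4 carbon.
(B) contains a hydroxyl group (-OH), which satisfies every atom and bond constraint.
(C) has a carboxylic acid group (-C(=O)OH) but the -OH is on a CX3 carbonyl carbon, not a CX4 carbon.
(D) has a carboxylic acid group (-C(=O)OH) but the -OH is on a CX3 carbonyl carbon, not a CX4 carbon.
So the answer is (B).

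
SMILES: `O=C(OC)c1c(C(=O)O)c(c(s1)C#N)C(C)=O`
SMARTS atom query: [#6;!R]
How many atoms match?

6

The query [#6;!R] means: carbon not in any ring.
Check the 17 heavy atoms by environment: 1× s (aromatic, in 5-ring) → no; 4× c (aromatic, in 5-ring) → no; 6× C (acyclic) → match; 5× O (acyclic) → no; 1× N (acyclic) → no.
That gives 6 matching atoms.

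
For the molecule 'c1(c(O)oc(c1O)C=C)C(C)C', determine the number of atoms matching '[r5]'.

The query [r5] means: r5 matches atoms in a five-membered ring.
Check the 12 heavy atoms by environment: 1× o (aromatic, in 5-ring) → match; 4× c (aromatic, in 5-ring) → match; 5× C (acyclic) → no; 2× O (acyclic) → no.
Summing the matching environments: 1 + 4 = 5 matching atoms.

5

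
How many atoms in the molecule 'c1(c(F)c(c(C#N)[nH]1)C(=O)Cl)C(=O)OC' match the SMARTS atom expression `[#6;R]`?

4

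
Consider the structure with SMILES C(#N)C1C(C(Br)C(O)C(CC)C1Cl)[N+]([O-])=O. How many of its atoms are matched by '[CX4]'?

The query [CX4] means: C with X4: aliphatic carbon with exactly 4 total connections (bonds + H).
Check the 16 heavy atoms by environment: 8× C (X4) → match; 1× Cl (X1) → no; 1× C (X2) → no; 1× N (X1) → no; 1× N (charge +1, X3) → no; 1× O (charge -1, X1) → no; 1× O (X1) → no; 1× Br (X1) → no; 1× O (X2) → no.
That gives 8 matching atoms.

8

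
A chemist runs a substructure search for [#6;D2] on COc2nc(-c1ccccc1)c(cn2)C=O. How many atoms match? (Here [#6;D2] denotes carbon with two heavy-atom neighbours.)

7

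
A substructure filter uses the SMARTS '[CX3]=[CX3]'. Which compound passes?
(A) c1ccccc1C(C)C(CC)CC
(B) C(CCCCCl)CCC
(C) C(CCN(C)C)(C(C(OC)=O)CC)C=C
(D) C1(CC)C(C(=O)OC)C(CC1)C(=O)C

[CX3]=[CX3] describes a non-aromatic C=C double bond between two sp2 carbons (an alkene).
(A) has an ethyl group (-CH2CH3) but its C-C bond is a single bond between CX4 carbons, not CX3=CX3.
(B) has an ethyl group (-CH2CH3) but its C-C bond is a single bond between CX4 carbons, not CX3=CX3.
(C) contains a vinyl group (-CH=CH2), which satisfies every atom and bond constraint.
(D) has an ethyl group (-CH2CH3) but its C-C bond is a single bond between CX4 carbons, not CX3=CX3.
So the answer is (C).

C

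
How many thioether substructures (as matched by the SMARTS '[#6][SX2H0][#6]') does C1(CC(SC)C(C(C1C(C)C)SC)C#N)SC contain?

3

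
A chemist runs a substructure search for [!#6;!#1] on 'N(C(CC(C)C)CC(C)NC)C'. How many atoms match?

2

The query [!#6;!#1] means: not carbon and not hydrogen — any heteroatom.
Check the 12 heavy atoms by environment: 10× C → no; 2× N → match.
That gives 2 matching atoms.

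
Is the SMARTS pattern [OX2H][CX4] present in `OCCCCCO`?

The pattern [OX2H][CX4] describes a hydroxyl oxygen bound to an sp3 (X4) carbon — an aliphatic alcohol.
The molecule carries a hydroxyl group (-OH), whose atoms satisfy every constraint of the query, so the pattern matches.

Yes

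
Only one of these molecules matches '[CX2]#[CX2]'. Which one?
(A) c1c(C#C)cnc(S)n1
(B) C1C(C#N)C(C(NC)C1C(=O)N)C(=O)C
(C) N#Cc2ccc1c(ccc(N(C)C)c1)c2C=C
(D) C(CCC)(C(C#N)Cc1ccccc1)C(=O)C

A

[CX2]#[CX2] describes a carbon-carbon triple bond (an alkyne).
(A) contains an ethynyl group (-C#CH), which satisfies every atom and bond constraint.
(B) has a nitrile (-C#N) but the triple bond is C#N, not C#C.
(C) has a nitrile (-C#N) but the triple bond is C#N, not C#C.
(D) has a nitrile (-C#N) but the triple bond is C#N, not C#C.
So the answer is (A).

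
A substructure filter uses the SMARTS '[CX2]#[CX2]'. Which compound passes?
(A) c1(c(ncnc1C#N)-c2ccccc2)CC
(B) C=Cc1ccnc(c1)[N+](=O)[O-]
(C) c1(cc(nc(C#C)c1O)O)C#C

C

[CX2]#[CX2] describes a carbon-carbon triple bond (an alkyne).
(A) has a nitrile (-C#N) but the triple bond is C#N, not C#C.
(B) has a vinyl group (-CH=CH2) but the C=C is a double bond; both carbons are CX3, not CX2.
(C) contains an ethynyl group (-C#CH), which satisfies every atom and bond constraint.
So the answer is (C).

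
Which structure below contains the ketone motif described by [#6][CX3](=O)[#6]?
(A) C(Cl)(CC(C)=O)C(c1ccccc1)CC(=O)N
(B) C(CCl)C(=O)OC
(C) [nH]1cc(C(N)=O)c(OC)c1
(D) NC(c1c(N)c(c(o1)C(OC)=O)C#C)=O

A

[#6][CX3](=O)[#6] describes a carbonyl carbon (no H) flanked by two carbons (a ketone).
(A) contains an acetyl/ketone group (-C(=O)CH3), which satisfies every atom and bond constraint.
(B) has a methyl-ester group (-C(=O)OCH3) but one neighbour of the carbonyl carbon is O, not C.
(C) has a primary amide (-C(=O)NH2) but one neighbour of the carbonyl carbon is N, not C.
(D) has a primary amide (-C(=O)NH2) but one neighbour of the carbonyl carbon is N, not C.
So the answer is (A).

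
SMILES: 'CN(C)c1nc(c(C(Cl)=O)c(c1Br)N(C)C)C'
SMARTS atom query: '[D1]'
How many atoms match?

The query [D1] means: atom with exactly one heavy-atom neighbour (degree 1).
Check the 17 heavy atoms by environment: 1× n (aromatic, D2) → no; 5× c (aromatic, D3) → no; 2× N (D3) → no; 5× C (D1) → match; 1× Br (D1) → match; 1× C (D3) → no; 1× O (D1) → match; 1× Cl (D1) → match.
Summing the matching environments: 5 + 1 + 1 + 1 = 8 matching atoms.

8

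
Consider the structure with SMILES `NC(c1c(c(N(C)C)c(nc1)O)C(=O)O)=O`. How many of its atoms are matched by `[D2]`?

The query [D2] means: atom with exactly two heavy-atom neighbours.
Check the 16 heavy atoms by environment: 1× n (aromatic, D2) → match; 1× c (aromatic, D2) → match; 4× c (aromatic, D3) → no; 2× C (D3) → no; 4× O (D1) → no; 1× N (D1) → no; 1× N (D3) → no; 2× C (D1) → no.
Summing the matching environments: 1 + 1 = 2 matching atoms.

2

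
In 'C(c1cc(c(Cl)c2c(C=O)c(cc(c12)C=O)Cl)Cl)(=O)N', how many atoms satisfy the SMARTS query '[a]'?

The query [a] means: a matches any aromatic atom.
Check the 20 heavy atoms by environment: 10× c (aromatic) → match; 3× C → no; 3× O → no; 1× N → no; 3× Cl → no.
That gives 10 matching atoms.

10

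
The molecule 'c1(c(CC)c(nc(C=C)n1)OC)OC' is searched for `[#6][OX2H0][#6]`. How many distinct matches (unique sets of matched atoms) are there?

2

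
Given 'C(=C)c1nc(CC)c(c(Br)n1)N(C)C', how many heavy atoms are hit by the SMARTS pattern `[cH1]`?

0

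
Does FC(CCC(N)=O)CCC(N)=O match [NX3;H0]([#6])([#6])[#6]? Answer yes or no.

The pattern [NX3;H0]([#6])([#6])[#6] describes a trivalent nitrogen with no H, bonded to three carbons — a tertiary amine.
The closest candidate here is a primary amide (-C(=O)NH2), but the amide nitrogen has H2 and only one carbon neighbour. No other fragment satisfies the full query, so there is no match.

No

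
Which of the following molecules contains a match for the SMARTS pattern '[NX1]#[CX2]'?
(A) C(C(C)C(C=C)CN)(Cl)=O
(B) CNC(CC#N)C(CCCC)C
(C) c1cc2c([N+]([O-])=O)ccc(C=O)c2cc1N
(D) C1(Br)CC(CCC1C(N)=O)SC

B

[NX1]#[CX2] describes a nitrogen triple-bonded to a two-connected carbon (a nitrile).
(A) has a primary amino group (-NH2) but the nitrogen is NX3 (three connections), not NX1 triple-bonded.
(B) contains a nitrile (-C#N), which satisfies every atom and bond constraint.
(C) has a nitro group (-[N+](=O)[O-]) but there is no C#N triple bond.
(D) has a primary amide (-C(=O)NH2) but the nitrogen is NX3, not NX1.
So the answer is (B).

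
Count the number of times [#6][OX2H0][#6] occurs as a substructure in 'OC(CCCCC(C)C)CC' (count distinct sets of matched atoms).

[#6][OX2H0][#6] is the SMARTS for an ether: an aliphatic oxygen bridging two carbons with no H on the oxygen.
The molecule has a hydroxyl group (-OH), but the oxygen has H1, not H0 bridging two carbons; nothing else fits, so there are 0 matches.

0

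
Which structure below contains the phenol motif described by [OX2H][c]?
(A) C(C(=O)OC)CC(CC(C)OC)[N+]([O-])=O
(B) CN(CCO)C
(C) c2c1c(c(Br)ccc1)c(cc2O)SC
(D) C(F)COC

[OX2H][c] describes a hydroxyl oxygen attached to an aromatic carbon (a phenol).
(A) has a methoxy ether (-OCH3) but the oxygen has H0, not H1.
(B) has a hydroxyl group (-OH) but the -OH is on an aliphatic carbon, not an aromatic c.
(C) contains a hydroxyl group (-OH), which satisfies every atom and bond constraint.
(D) has a methoxy ether (-OCH3) but the oxygen has H0, not H1.
So the answer is (C).

C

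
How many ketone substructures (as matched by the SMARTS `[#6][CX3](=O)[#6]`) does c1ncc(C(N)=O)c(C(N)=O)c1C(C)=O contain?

1

[#6][CX3](=O)[#6] is the SMARTS for a ketone: a carbonyl carbon (no H) flanked by two carbons.
Exactly one fragment in the molecule meets all constraints, giving 1 match.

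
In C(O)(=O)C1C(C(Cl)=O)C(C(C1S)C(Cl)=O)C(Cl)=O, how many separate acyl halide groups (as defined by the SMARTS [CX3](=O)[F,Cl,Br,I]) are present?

3

[CX3](=O)[F,Cl,Br,I] is the SMARTS for an acyl halide: a carbonyl carbon bonded to a halogen.
The molecule carries 3 separate instances of an acyl chloride (-C(=O)Cl) meeting every constraint; each maps to a distinct set of atoms, giving 3 matches.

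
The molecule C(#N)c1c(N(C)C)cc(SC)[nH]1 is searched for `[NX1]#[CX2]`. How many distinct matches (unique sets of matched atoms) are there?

1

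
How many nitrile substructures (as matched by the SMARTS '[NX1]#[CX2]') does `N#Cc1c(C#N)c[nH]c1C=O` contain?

2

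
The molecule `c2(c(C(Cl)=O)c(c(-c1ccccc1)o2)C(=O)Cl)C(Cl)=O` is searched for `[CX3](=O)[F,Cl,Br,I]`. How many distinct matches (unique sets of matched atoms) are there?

[CX3](=O)[F,Cl,Br,I] is the SMARTS for an acyl halide: a carbonyl carbon bonded to a halogen.
The molecule carries 3 separate instances of an acyl chloride (-C(=O)Cl) meeting every constraint; each maps to a distinct set of atoms, giving 3 matches.

3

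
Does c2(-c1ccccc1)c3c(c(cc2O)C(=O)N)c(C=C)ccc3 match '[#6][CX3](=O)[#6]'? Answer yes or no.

The pattern [#6][CX3](=O)[#6] describes a carbonyl carbon (no H) flanked by two carbons — a ketone.
The closest candidate here is a primary amide (-C(=O)NH2), but one neighbour of the carbonyl carbon is N, not C. No other fragment satisfies the full query, so there is no match.

No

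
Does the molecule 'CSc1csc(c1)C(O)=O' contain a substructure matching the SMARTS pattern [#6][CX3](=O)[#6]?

The pattern [#6][CX3](=O)[#6] describes a carbonyl carbon (no H) flanked by two carbons — a ketone.
The closest candidate here is a carboxylic acid group (-C(=O)OH), but one neighbour of the carbonyl carbon is O, not C. No other fragment satisfies the full query, so there is no match.

No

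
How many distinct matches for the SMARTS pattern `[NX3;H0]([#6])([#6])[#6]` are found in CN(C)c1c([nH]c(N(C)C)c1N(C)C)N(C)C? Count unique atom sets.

4

[NX3;H0]([#6])([#6])[#6] is the SMARTS for a tertiary amine: a trivalent nitrogen with no H, bonded to three carbons.
The molecule carries 4 separate instances of a dimethylamino group (-N(CH3)2) meeting every constraint; each maps to a distinct set of atoms, giving 4 matches.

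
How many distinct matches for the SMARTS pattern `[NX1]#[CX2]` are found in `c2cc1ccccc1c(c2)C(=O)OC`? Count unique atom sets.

[NX1]#[CX2] is the SMARTS for a nitrile: a nitrogen triple-bonded to a two-connected carbon.
No fragment in the molecule satisfies every constraint, giving 0 matches.

0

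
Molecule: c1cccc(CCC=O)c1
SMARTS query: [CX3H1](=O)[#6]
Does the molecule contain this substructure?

Yes

The pattern [CX3H1](=O)[#6] describes an sp2 carbon with one H, double-bonded to O and single-bonded to carbon — an aldehyde.
The molecule carries an aldehyde (-CHO), whose atoms satisfy every constraint of the query, so the pattern matches.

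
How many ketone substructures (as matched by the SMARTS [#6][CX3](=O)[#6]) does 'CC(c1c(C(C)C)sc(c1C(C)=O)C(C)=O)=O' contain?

3

[#6][CX3](=O)[#6] is the SMARTS for a ketone: a carbonyl carbon (no H) flanked by two carbons.
The molecule carries 3 separate instances of an acetyl/ketone group (-C(=O)CH3) meeting every constraint; each maps to a distinct set of atoms, giving 3 matches.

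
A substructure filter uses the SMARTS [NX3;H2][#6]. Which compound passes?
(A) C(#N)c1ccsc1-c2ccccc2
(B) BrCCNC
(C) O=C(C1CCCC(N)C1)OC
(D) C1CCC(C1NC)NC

C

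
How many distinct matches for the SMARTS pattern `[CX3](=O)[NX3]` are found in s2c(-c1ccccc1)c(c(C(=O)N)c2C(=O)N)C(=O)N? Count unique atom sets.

[CX3](=O)[NX3] is the SMARTS for an amide: a carbonyl carbon bonded to a trivalent nitrogen.
The molecule carries 3 separate instances of a primary amide (-C(=O)NH2) meeting every constraint; each maps to a distinct set of atoms, giving 3 matches.

3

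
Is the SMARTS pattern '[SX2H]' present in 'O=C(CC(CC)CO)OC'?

The pattern [SX2H] describes an aliphatic sulfur with two connections, one being H — a thiol.
The closest candidate here is a hydroxyl group (-OH), but it is an -OH, not an -SH. No other fragment satisfies the full query, so there is no match.

No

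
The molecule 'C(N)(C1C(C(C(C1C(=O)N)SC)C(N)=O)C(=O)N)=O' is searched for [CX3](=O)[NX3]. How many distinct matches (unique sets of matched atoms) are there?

4

[CX3](=O)[NX3] is the SMARTS for an amide: a carbonyl carbon bonded to a trivalent nitrogen.
The molecule carries 4 separate instances of a primary amide (-C(=O)NH2) meeting every constraint; each maps to a distinct set of atoms, giving 4 matches.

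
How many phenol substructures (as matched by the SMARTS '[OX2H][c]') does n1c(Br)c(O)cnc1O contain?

[OX2H][c] is the SMARTS for a phenol: a hydroxyl oxygen attached to an aromatic carbon.
The molecule carries 2 separate instances of a hydroxyl group (-OH) meeting every constraint; each maps to a distinct set of atoms, giving 2 matches.

2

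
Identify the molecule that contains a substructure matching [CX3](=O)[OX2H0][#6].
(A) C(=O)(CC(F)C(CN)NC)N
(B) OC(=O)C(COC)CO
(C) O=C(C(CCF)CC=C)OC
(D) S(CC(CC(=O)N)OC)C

C

[CX3](=O)[OX2H0][#6] describes a carbonyl carbon bonded to an oxygen that is itself bonded to carbon (no H on that O) (an ester).
(A) has a primary amide (-C(=O)NH2) but the carbonyl is bonded to N, not to an O-C linkage.
(B) has a methoxy ether (-OCH3) but the ether oxygen is not adjacent to a C=O carbon.
(C) contains a methyl-ester group (-C(=O)OCH3), which satisfies every atom and bond constraint.
(D) has a primary amide (-C(=O)NH2) but the carbonyl is bonded to N, not to an O-C linkage.
So the answer is (C).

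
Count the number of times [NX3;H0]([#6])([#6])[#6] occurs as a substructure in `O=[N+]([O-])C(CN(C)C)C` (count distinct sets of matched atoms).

1

[NX3;H0]([#6])([#6])[#6] is the SMARTS for a tertiary amine: a trivalent nitrogen with no H, bonded to three carbons.
Exactly one fragment in the molecule meets all constraints, giving 1 match.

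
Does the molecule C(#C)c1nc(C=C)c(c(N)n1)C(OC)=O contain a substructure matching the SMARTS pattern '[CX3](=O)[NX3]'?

No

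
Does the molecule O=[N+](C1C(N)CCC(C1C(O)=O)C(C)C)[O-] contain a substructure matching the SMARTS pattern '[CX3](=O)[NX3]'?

The pattern [CX3](=O)[NX3] describes a carbonyl carbon bonded to a trivalent nitrogen — an amide.
The closest candidate here is a carboxylic acid group (-C(=O)OH), but the carbonyl is bonded to O, not to an NX3 nitrogen. No other fragment satisfies the full query, so there is no match.

No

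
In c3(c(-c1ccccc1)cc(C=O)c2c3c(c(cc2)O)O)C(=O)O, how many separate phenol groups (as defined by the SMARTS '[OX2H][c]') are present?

2

[OX2H][c] is the SMARTS for a phenol: a hydroxyl oxygen attached to an aromatic carbon.
The molecule carries 2 separate instances of a hydroxyl group (-OH) meeting every constraint; each maps to a distinct set of atoms, giving 2 matches.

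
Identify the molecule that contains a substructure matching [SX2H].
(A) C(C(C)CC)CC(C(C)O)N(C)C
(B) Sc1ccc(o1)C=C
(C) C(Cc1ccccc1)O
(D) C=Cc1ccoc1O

B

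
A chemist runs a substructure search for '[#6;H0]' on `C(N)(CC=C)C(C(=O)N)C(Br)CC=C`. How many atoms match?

1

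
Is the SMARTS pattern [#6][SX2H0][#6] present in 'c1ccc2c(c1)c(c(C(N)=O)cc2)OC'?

No

The pattern [#6][SX2H0][#6] describes an aliphatic sulfur bridging two carbons with no H on the sulfur — a thioether.
The closest candidate here is a methoxy ether (-OCH3), but the bridging atom is O, not S. No other fragment satisfies the full query, so there is no match.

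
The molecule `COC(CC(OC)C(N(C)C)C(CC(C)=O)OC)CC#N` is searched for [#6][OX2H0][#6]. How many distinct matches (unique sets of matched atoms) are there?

3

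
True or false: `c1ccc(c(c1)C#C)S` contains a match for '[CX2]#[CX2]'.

True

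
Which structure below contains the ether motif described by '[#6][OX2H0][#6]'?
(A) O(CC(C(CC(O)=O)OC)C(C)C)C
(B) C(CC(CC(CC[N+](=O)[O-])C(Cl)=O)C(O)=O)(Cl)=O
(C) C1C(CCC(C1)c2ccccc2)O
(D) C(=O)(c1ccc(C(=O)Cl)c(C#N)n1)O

A

[#6][OX2H0][#6] describes an aliphatic oxygen bridging two carbons with no H on the oxygen (an ether).
(A) contains a methoxy ether (-OCH3), which satisfies every atom and bond constraint.
(B) has a carboxylic acid group (-C(=O)OH) but the -OH oxygen has H1; the =O is OX1, not OX2.
(C) has a hydroxyl group (-OH) but the oxygen has H1, not H0 bridging two carbons.
(D) has a carboxylic acid group (-C(=O)OH) but the -OH oxygen has H1; the =O is OX1, not OX2.
So the answer is (A).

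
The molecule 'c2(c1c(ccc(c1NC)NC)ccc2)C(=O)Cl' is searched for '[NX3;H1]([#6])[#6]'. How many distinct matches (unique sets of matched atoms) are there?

[NX3;H1]([#6])[#6] is the SMARTS for a secondary amine: a trivalent nitrogen with one H, bonded to two carbons.
The molecule carries 2 separate instances of an N-methylamino group (-NHCH3) meeting every constraint; each maps to a distinct set of atoms, giving 2 matches.

2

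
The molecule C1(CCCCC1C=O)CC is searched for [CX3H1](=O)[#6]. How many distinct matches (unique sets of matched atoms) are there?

1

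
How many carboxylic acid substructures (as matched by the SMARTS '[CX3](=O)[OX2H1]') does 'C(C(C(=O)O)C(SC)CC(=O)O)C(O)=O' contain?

3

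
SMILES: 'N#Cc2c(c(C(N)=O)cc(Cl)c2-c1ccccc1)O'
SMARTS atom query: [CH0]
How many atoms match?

2

The query [CH0] means: aliphatic carbon with no attached hydrogen.
Check the 19 heavy atoms by environment: 6× c (aromatic, H1) → no; 6× c (aromatic, H0) → no; 2× C (H0) → match; 1× O (H0) → no; 1× N (H2) → no; 1× N (H0) → no; 1× O (H1) → no; 1× Cl (H0) → no.
That gives 2 matching atoms.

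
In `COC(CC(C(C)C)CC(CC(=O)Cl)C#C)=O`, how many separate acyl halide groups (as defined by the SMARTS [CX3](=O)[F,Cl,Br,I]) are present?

[CX3](=O)[F,Cl,Br,I] is the SMARTS for an acyl halide: a carbonyl carbon bonded to a halogen.
Exactly one fragment in the molecule meets all constraints, giving 1 match.

1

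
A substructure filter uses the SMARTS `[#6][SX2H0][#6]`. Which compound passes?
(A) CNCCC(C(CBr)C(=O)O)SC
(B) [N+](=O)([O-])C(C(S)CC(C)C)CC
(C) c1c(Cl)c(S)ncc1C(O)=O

[#6][SX2H0][#6] describes an aliphatic sulfur bridging two carbons with no H on the sulfur (a thioether).
(A) contains a methylthio ether (-SCH3), which satisfies every atom and bond constraint.
(B) has a thiol (-SH) but the sulfur has H1, not H0 bridging two carbons.
(C) has a thiol (-SH) but the sulfur has H1, not H0 bridging two carbons.
So the answer is (A).

A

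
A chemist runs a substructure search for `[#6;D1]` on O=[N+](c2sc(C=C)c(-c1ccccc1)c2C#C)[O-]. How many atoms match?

2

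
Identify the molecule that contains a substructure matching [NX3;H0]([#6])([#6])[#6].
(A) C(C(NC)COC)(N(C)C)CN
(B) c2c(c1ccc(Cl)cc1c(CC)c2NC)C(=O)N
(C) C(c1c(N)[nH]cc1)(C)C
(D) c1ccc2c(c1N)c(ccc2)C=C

A

[NX3;H0]([#6])([#6])[#6] describes a trivalent nitrogen with no H, bonded to three carbons (a tertiary amine).
(A) contains a dimethylamino group (-N(CH3)2), which satisfies every atom and bond constraint.
(B) has an N-methylamino group (-NHCH3) but the nitrogen still has one H (H1), not H0.
(C) has a primary amino group (-NH2) but the nitrogen has H2, not H0 with three carbons.
(D) has a primary amino group (-NH2) but the nitrogen has H2, not H0 with three carbons.
So the answer is (A).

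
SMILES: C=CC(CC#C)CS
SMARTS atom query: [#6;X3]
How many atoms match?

2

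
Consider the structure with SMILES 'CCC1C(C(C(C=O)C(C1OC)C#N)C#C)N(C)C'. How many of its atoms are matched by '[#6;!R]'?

The query [#6;!R] means: carbon not in any ring.
Check the 19 heavy atoms by environment: 6× C (in 6-ring) → no; 9× C (acyclic) → match; 2× N (acyclic) → no; 2× O (acyclic) → no.
That gives 9 matching atoms.

9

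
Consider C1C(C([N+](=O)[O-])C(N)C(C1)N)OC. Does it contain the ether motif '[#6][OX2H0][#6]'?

Yes

The pattern [#6][OX2H0][#6] describes an aliphatic oxygen bridging two carbons with no H on the oxygen — an ether.
The molecule carries a methoxy ether (-OCH3), whose atoms satisfy every constraint of the query, so the pattern matches.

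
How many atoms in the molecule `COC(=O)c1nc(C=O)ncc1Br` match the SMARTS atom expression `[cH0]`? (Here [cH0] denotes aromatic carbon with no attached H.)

Check the 13 heavy atoms by environment: 2× n (aromatic, H0) → no; 3× c (aromatic, H0) → match; 1× c (aromatic, H1) → no; 1× C (H0) → no; 3× O (H0) → no; 1× C (H3) → no; 1× C (H1) → no; 1× Br (H0) → no.
That gives 3 matching atoms.

3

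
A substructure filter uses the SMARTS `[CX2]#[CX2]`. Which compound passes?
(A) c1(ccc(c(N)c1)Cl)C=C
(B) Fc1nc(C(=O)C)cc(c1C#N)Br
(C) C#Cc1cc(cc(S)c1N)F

C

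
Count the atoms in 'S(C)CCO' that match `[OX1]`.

0

The query [OX1] means: aliphatic oxygen with one total connection — typically a carbonyl =O or an oxide.
Check the 5 heavy atoms by environment: 3× C (X4) → no; 1× O (X2) → no; 1× S (X2) → no.
No environment satisfies the query, so 0 matching atoms.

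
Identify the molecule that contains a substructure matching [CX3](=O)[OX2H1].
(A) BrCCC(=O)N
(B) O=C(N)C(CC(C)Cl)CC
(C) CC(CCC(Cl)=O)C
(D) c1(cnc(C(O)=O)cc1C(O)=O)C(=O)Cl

[CX3](=O)[OX2H1] describes an sp2 carbon double-bonded to O and single-bonded to an -OH oxygen (a carboxylic acid).
(A) has a primary amide (-C(=O)NH2) but the carbonyl is bonded to N, not to an -OH oxygen.
(B) has a primary amide (-C(=O)NH2) but the carbonyl is bonded to N, not to an -OH oxygen.
(C) has an acyl chloride (-C(=O)Cl) but the carbonyl is bonded to Cl, not to an -OH oxygen.
(D) contains a carboxylic acid group (-C(=O)OH), which satisfies every atom and bond constraint.
So the answer is (D).

D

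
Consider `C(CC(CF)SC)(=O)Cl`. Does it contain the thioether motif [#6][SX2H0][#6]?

Yes

The pattern [#6][SX2H0][#6] describes an aliphatic sulfur bridging two carbons with no H on the sulfur — a thioether.
The molecule carries a methylthio ether (-SCH3), whose atoms satisfy every constraint of the query, so the pattern matches.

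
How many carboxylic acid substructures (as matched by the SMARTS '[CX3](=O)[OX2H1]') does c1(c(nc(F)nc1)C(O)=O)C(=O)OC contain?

1

[CX3](=O)[OX2H1] is the SMARTS for a carboxylic acid: an sp2 carbon double-bonded to O and single-bonded to an -OH oxygen.
Exactly one fragment in the molecule meets all constraints, giving 1 match.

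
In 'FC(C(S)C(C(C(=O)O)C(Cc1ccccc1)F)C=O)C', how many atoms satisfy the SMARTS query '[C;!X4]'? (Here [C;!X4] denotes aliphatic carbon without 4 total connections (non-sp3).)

2

The query [C;!X4] means: aliphatic carbon that does not have four total connections.
Check the 21 heavy atoms by environment: 7× C (X4) → no; 2× F (X1) → no; 6× c (aromatic, X3) → no; 2× C (X3) → match; 2× O (X1) → no; 1× O (X2) → no; 1× S (X2) → no.
That gives 2 matching atoms.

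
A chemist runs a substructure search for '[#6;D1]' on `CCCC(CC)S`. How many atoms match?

2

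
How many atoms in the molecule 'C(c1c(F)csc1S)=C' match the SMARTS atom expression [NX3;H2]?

The query [NX3;H2] means: aliphatic N with 3 total connections, two of them H — an -NH2 nitrogen (amine or amide).
Check the 9 heavy atoms by environment: 1× s (aromatic, H0, X2) → no; 3× c (aromatic, H0, X3) → no; 1× c (aromatic, H1, X3) → no; 1× S (H1, X2) → no; 1× C (H1, X3) → no; 1× C (H2, X3) → no; 1× F (H0, X1) → no.
No environment satisfies the query, so 0 matching atoms.

0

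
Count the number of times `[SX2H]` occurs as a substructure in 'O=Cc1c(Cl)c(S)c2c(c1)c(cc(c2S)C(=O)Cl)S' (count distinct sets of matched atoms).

3

[SX2H] is the SMARTS for a thiol: an aliphatic sulfur with two connections, one being H.
The molecule carries 3 separate instances of a thiol (-SH) meeting every constraint; each maps to a distinct set of atoms, giving 3 matches.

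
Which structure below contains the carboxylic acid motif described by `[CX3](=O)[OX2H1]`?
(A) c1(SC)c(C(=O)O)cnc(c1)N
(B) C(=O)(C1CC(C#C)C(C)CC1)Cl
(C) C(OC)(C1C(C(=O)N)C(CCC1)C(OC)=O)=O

A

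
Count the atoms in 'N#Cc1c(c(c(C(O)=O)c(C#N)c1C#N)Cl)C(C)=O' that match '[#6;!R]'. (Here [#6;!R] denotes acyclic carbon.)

The query [#6;!R] means: carbon not in any ring.
Check the 19 heavy atoms by environment: 6× c (aromatic, in 6-ring) → no; 1× Cl (acyclic) → no; 6× C (acyclic) → match; 3× O (acyclic) → no; 3× N (acyclic) → no.
That gives 6 matching atoms.

6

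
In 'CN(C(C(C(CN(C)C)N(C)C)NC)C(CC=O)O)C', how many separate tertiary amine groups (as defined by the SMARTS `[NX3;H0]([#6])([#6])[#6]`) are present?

[NX3;H0]([#6])([#6])[#6] is the SMARTS for a tertiary amine: a trivalent nitrogen with no H, bonded to three carbons.
The molecule carries 3 separate instances of a dimethylamino group (-N(CH3)2) meeting every constraint; each maps to a distinct set of atoms, giving 3 matches.

3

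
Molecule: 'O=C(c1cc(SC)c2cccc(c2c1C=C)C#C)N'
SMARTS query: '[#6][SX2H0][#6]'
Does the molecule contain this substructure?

Yes

The pattern [#6][SX2H0][#6] describes an aliphatic sulfur bridging two carbons with no H on the sulfur — a thioether.
The molecule carries a methylthio ether (-SCH3), whose atoms satisfy every constraint of the query, so the pattern matches.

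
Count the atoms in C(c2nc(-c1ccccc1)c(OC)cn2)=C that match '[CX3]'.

2

Check the 16 heavy atoms by environment: 2× n (aromatic, X2) → no; 10× c (aromatic, X3) → no; 1× O (X2) → no; 1× C (X4) → no; 2× C (X3) → match.
That gives 2 matching atoms.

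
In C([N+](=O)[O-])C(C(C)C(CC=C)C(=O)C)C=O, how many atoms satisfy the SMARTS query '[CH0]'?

1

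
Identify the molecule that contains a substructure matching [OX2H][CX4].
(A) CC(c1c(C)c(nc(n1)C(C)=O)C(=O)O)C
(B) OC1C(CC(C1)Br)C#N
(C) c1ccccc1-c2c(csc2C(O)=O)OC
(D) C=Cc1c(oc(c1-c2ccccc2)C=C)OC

B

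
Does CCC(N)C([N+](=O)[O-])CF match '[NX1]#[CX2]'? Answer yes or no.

The pattern [NX1]#[CX2] describes a nitrogen triple-bonded to a two-connected carbon — a nitrile.
The closest candidate here is a primary amino group (-NH2), but the nitrogen is NX3 (three connections), not NX1 triple-bonded. No other fragment satisfies the full query, so there is no match.

No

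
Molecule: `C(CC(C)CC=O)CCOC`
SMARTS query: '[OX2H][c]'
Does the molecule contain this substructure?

No

The pattern [OX2H][c] describes a hydroxyl oxygen attached to an aromatic carbon — a phenol.
The closest candidate here is a methoxy ether (-OCH3), but the oxygen has H0, not H1. No other fragment satisfies the full query, so there is no match.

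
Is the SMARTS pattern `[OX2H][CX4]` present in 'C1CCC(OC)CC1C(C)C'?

The pattern [OX2H][CX4] describes a hydroxyl oxygen bound to an sp3 (X4) carbon — an aliphatic alcohol.
The closest candidate here is a methoxy ether (-OCH3), but the oxygen has H0 (ether), not H1. No other fragment satisfies the full query, so there is no match.

No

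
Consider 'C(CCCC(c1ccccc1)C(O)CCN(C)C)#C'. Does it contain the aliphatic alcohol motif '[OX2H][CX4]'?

Yes

The pattern [OX2H][CX4] describes a hydroxyl oxygen bound to an sp3 (X4) carbon — an aliphatic alcohol.
The molecule carries a hydroxyl group (-OH), whose atoms satisfy every constraint of the query, so the pattern matches.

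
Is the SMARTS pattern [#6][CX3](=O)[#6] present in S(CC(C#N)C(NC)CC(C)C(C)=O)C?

Yes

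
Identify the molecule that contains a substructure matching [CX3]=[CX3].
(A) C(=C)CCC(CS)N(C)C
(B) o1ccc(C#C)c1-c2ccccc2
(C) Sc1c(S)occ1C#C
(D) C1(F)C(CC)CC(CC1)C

A

[CX3]=[CX3] describes a non-aromatic C=C double bond between two sp2 carbons (an alkene).
(A) contains a vinyl group (-CH=CH2), which satisfies every atom and bond constraint.
(B) has an ethynyl group (-C#CH) but the C-C bond is a triple bond, not a double bond.
(C) has an ethynyl group (-C#CH) but the C-C bond is a triple bond, not a double bond.
(D) has an ethyl group (-CH2CH3) but its C-C bond is a single bond between CX4 carbons, not CX3=CX3.
So the answer is (A).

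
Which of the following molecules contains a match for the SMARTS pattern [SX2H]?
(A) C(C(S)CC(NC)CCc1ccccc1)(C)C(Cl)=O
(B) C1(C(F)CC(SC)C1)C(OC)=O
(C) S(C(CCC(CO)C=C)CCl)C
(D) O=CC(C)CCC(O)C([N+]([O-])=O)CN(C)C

[SX2H] describes an aliphatic sulfur with two connections, one being H (a thiol).
(A) contains a thiol (-SH), which satisfies every atom and bond constraint.
(B) has a methylthio ether (-SCH3) but the sulfur has H0 (bonded to two carbons), not H1.
(C) has a hydroxyl group (-OH) but it is an -OH, not an -SH.
(D) has a hydroxyl group (-OH) but it is an -OH, not an -SH.
So the answer is (A).

A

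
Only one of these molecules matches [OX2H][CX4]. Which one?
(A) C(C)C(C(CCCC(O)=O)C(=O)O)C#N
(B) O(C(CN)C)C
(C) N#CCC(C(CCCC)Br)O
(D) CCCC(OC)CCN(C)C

C

[OX2H][CX4] describes a hydroxyl oxygen bound to an sp3 (X4) carbon (an aliphatic alcohol).
(A) has a carboxylic acid group (-C(=O)OH) but the -OH is on a CX3 carbonyl carbon, not a CX4 carbon.
(B) has a methoxy ether (-OCH3) but the oxygen has H0 (ether), not H1.
(C) contains a hydroxyl group (-OH), which satisfies every atom and bond constraint.
(D) has a methoxy ether (-OCH3) but the oxygen has H0 (ether), not H1.
So the answer is (C).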